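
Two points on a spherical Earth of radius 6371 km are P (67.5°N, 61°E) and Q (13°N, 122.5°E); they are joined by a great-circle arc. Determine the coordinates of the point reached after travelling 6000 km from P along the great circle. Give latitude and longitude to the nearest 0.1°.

≈ (25.4°N, 117.2°E)

The haversine formula gives a central angle δ ≈ 1.175 rad (67.3°) between the endpoints. The total great-circle distance is δ·R ≈ 1.175 × 6371 ≈ 7485 km, so the target fraction is f = 6000/7485 ≈ 0.802.
Interpolate at f ≈ 0.802 with slerp weights a = sin((1−f)δ)/sin δ ≈ 0.250, b = sin(fδ)/sin δ ≈ 0.876.
p = a·p₁ + b·p₂ ≈ (-0.412, 0.804, 0.428); φ = arcsin(p_z) ≈ 25.36°, λ = atan2(p_y, p_x) ≈ 117.16°.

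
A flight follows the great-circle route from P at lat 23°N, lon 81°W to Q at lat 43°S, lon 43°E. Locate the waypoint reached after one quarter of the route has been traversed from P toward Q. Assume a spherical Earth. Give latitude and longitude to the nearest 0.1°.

Write both endpoints as unit vectors p₁, p₂ with components (cos φ cos λ, cos φ sin λ, sin φ).
The central angle between the endpoints is δ = arccos(p₁·p₂) ≈ 2.269 rad (130.0°).
Interpolate at f = 1/4 with slerp weights a = sin((1−f)δ)/sin δ ≈ 1.294, b = sin(fδ)/sin δ ≈ 0.702.
p = a·p₁ + b·p₂ ≈ (0.562, -0.827, 0.027); φ = arcsin(p_z) ≈ 1.56°, λ = atan2(p_y, p_x) ≈ -55.82°.

≈ lat 1.6°N, lon 55.8°W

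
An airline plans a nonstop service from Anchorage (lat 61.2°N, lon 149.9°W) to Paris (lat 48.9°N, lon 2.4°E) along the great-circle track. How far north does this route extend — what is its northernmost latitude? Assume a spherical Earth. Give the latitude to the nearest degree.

The great circle lies in the plane with unit normal n̂ = (p₁ × p₂)/|p₁ × p₂|.
Here n̂_z ≈ +0.159; the vertex latitude is φ_max = arccos|n̂_z| ≈ 80.8°.
Check via Clairaut: cos φ_max = |cos φ₁| · sin C = cos(61.2°)·sin(19.3°) ≈ 0.159, again giving ≈ 80.8°.

≈ 81°N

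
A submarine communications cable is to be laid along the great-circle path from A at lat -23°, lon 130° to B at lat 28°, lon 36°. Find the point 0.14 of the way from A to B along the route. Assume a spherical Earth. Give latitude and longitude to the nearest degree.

≈ lat -16°, lon 116°

The haversine formula gives a central angle δ ≈ 1.813 rad (103.9°) between the endpoints.
Interpolate at f = 0.14 with slerp weights a = sin((1−f)δ)/sin δ ≈ 1.030, b = sin(fδ)/sin δ ≈ 0.259.
p = a·p₁ + b·p₂ ≈ (-0.425, 0.861, -0.281); φ = arcsin(p_z) ≈ -16.32°, λ = atan2(p_y, p_x) ≈ 116.26°.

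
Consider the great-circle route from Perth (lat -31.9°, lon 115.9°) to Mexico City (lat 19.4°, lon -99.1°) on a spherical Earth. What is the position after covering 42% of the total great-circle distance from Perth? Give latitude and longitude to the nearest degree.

≈ lat -25°, lon -173°

Convert each endpoint to a unit vector on the sphere (x = cos φ cos λ, y = cos φ sin λ, z = sin φ).
The central angle between the endpoints is δ = arccos(p₁·p₂) ≈ 2.553 rad (146.3°).
Interpolate at f = 0.42 with slerp weights a = sin((1−f)δ)/sin δ ≈ 1.793, b = sin(fδ)/sin δ ≈ 1.581.
p = a·p₁ + b·p₂ ≈ (-0.901, -0.103, -0.422); φ = arcsin(p_z) ≈ -24.98°, λ = atan2(p_y, p_x) ≈ -173.46°.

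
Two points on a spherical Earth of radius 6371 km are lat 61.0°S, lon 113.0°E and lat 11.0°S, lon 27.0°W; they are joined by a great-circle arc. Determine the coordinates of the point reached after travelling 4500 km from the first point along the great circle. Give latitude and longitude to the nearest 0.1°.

Write both endpoints as unit vectors p₁, p₂ with components (cos φ cos λ, cos φ sin λ, sin φ).
The central angle between the endpoints is δ = arccos(p₁·p₂) ≈ 1.770 rad (101.4°). The total great-circle distance is δ·R ≈ 1.770 × 6371 ≈ 11275 km, so the target fraction is f = 4500/11275 ≈ 0.399.
Interpolate at f ≈ 0.399 with slerp weights a = sin((1−f)δ)/sin δ ≈ 0.892, b = sin(fδ)/sin δ ≈ 0.662.
p = a·p₁ + b·p₂ ≈ (0.410, 0.103, -0.906); φ = arcsin(p_z) ≈ -64.98°, λ = atan2(p_y, p_x) ≈ 14.07°.

≈ lat 65.0°S, lon 14.1°E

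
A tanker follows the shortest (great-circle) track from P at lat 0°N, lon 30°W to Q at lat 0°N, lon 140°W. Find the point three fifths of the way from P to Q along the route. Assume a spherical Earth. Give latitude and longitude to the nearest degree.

≈ lat 0°N, lon 96°W

Write both endpoints as unit vectors p₁, p₂ with components (cos φ cos λ, cos φ sin λ, sin φ).
The central angle between the endpoints is δ = arccos(p₁·p₂) ≈ 1.920 rad (110.0°).
Interpolate at f = 3/5 with slerp weights a = sin((1−f)δ)/sin δ ≈ 0.739, b = sin(fδ)/sin δ ≈ 0.972.
p = a·p₁ + b·p₂ ≈ (-0.105, -0.995, 0.000); φ = arcsin(p_z) ≈ 0.00°, λ = atan2(p_y, p_x) ≈ -96.00°.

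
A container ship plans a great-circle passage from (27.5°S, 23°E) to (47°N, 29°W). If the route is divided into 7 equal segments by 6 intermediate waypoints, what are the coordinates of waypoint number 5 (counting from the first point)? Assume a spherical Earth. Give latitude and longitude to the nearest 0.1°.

Write both endpoints as unit vectors p₁, p₂ with components (cos φ cos λ, cos φ sin λ, sin φ).
The central angle between the endpoints is δ = arccos(p₁·p₂) ≈ 1.536 rad (88.0°).
Interpolate at f = 5/7 with slerp weights a = sin((1−f)δ)/sin δ ≈ 0.425, b = sin(fδ)/sin δ ≈ 0.890.
p = a·p₁ + b·p₂ ≈ (0.878, -0.147, 0.455); φ = arcsin(p_z) ≈ 27.06°, λ = atan2(p_y, p_x) ≈ -9.51°.

≈ (27.1°N, 9.5°W)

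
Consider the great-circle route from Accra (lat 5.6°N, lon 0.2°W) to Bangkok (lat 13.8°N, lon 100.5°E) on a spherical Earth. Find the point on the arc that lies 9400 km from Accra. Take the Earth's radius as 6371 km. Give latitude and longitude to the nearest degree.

≈ lat 15°N, lon 86°E

Convert each endpoint to a unit vector on the sphere (x = cos φ cos λ, y = cos φ sin λ, z = sin φ).
The central angle between the endpoints is δ = arccos(p₁·p₂) ≈ 1.728 rad (99.0°). The total great-circle distance is δ·R ≈ 1.728 × 6371 ≈ 11007 km, so the target fraction is f = 9400/11007 ≈ 0.854.
Interpolate at f ≈ 0.854 with slerp weights a = sin((1−f)δ)/sin δ ≈ 0.253, b = sin(fδ)/sin δ ≈ 1.008.
p = a·p₁ + b·p₂ ≈ (0.073, 0.961, 0.265); φ = arcsin(p_z) ≈ 15.37°, λ = atan2(p_y, p_x) ≈ 85.66°.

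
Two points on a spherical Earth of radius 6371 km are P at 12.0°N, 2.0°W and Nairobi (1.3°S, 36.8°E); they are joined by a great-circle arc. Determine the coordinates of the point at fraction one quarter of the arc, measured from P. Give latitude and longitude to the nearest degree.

Convert each endpoint to a unit vector on the sphere (x = cos φ cos λ, y = cos φ sin λ, z = sin φ).
The central angle between the endpoints is δ = arccos(p₁·p₂) ≈ 0.711 rad (40.8°).
Interpolate at f = 1/4 with slerp weights a = sin((1−f)δ)/sin δ ≈ 0.779, b = sin(fδ)/sin δ ≈ 0.271.
p = a·p₁ + b·p₂ ≈ (0.978, 0.136, 0.156); φ = arcsin(p_z) ≈ 8.96°, λ = atan2(p_y, p_x) ≈ 7.90°.

≈ 9°N, 8°E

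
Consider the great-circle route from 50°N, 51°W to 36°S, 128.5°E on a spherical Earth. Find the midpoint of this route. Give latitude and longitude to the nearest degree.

≈ 47°N, 127°E

The haversine formula gives a central angle δ ≈ 2.897 rad (166.0°) between the endpoints.
Interpolate at f = 1/2 with slerp weights a = sin((1−f)δ)/sin δ ≈ 4.101, b = sin(fδ)/sin δ ≈ 4.101.
p = a·p₁ + b·p₂ ≈ (-0.406, 0.548, 0.731); φ = arcsin(p_z) ≈ 46.98°, λ = atan2(p_y, p_x) ≈ 126.57°.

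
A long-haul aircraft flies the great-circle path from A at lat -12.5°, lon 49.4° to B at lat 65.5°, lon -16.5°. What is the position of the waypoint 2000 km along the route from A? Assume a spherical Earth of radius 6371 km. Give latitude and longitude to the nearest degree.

≈ lat 4°, lon 43°

Write both endpoints as unit vectors p₁, p₂ with components (cos φ cos λ, cos φ sin λ, sin φ).
The central angle between the endpoints is δ = arccos(p₁·p₂) ≈ 1.602 rad (91.8°). The total great-circle distance is δ·R ≈ 1.602 × 6371 ≈ 10209 km, so the target fraction is f = 2000/10209 ≈ 0.196.
Interpolate at f ≈ 0.196 with slerp weights a = sin((1−f)δ)/sin δ ≈ 0.961, b = sin(fδ)/sin δ ≈ 0.309.
p = a·p₁ + b·p₂ ≈ (0.733, 0.676, 0.073); φ = arcsin(p_z) ≈ 4.20°, λ = atan2(p_y, p_x) ≈ 42.67°.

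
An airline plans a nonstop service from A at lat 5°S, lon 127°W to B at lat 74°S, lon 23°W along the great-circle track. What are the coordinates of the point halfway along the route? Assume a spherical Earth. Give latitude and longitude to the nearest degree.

From cos δ = sin φ₁ sin φ₂ + cos φ₁ cos φ₂ cos Δλ, the central angle is δ ≈ 1.553 rad (89.0°).
Interpolate at f = 1/2 with slerp weights a = sin((1−f)δ)/sin δ ≈ 0.701, b = sin(fδ)/sin δ ≈ 0.701.
p = a·p₁ + b·p₂ ≈ (-0.242, -0.633, -0.735); φ = arcsin(p_z) ≈ -47.31°, λ = atan2(p_y, p_x) ≈ -110.95°.

≈ lat 47°S, lon 111°W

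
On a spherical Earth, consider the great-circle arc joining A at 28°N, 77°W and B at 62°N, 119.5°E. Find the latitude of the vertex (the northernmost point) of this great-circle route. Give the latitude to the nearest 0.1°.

The great circle lies in the plane with unit normal n̂ = (p₁ × p₂)/|p₁ × p₂|.
Here n̂_z ≈ -0.118; the vertex latitude is φ_max = arccos|n̂_z| ≈ 83.2°.
Check via Clairaut: cos φ_max = |cos φ₁| · sin C = cos(28.0°)·sin(7.7°) ≈ 0.118, again giving ≈ 83.2°.

≈ 83.2°N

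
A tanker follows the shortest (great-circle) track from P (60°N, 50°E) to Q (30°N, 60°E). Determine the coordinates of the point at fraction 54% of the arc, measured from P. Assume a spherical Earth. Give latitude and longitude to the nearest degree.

Write both endpoints as unit vectors p₁, p₂ with components (cos φ cos λ, cos φ sin λ, sin φ).
The central angle between the endpoints is δ = arccos(p₁·p₂) ≈ 0.537 rad (30.7°).
Interpolate at f = 0.54 with slerp weights a = sin((1−f)δ)/sin δ ≈ 0.478, b = sin(fδ)/sin δ ≈ 0.559.
p = a·p₁ + b·p₂ ≈ (0.396, 0.602, 0.693); φ = arcsin(p_z) ≈ 43.90°, λ = atan2(p_y, p_x) ≈ 56.70°.

≈ (44°N, 57°E)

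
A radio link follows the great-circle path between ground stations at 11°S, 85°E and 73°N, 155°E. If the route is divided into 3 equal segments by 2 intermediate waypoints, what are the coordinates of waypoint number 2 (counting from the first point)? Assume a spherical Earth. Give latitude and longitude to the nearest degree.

≈ 49°N, 107°E

Convert each endpoint to a unit vector on the sphere (x = cos φ cos λ, y = cos φ sin λ, z = sin φ).
The central angle between the endpoints is δ = arccos(p₁·p₂) ≈ 1.655 rad (94.8°).
Interpolate at f = 2/3 with slerp weights a = sin((1−f)δ)/sin δ ≈ 0.526, b = sin(fδ)/sin δ ≈ 0.896.
p = a·p₁ + b·p₂ ≈ (-0.192, 0.625, 0.756); φ = arcsin(p_z) ≈ 49.15°, λ = atan2(p_y, p_x) ≈ 107.11°.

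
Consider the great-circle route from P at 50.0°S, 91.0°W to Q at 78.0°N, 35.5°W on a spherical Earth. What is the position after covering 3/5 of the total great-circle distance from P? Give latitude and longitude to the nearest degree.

≈ 28°N, 76°W

Convert each endpoint to a unit vector on the sphere (x = cos φ cos λ, y = cos φ sin λ, z = sin φ).
The central angle between the endpoints is δ = arccos(p₁·p₂) ≈ 2.310 rad (132.3°).
Interpolate at f = 3/5 with slerp weights a = sin((1−f)δ)/sin δ ≈ 1.080, b = sin(fδ)/sin δ ≈ 1.330.
p = a·p₁ + b·p₂ ≈ (0.213, -0.854, 0.474); φ = arcsin(p_z) ≈ 28.28°, λ = atan2(p_y, p_x) ≈ -76.00°.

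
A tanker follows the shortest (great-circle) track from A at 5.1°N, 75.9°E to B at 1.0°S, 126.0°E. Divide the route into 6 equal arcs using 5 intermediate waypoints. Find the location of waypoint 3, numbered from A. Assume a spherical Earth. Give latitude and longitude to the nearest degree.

≈ 2°N, 101°E

Write both endpoints as unit vectors p₁, p₂ with components (cos φ cos λ, cos φ sin λ, sin φ).
The central angle between the endpoints is δ = arccos(p₁·p₂) ≈ 0.880 rad (50.4°).
Interpolate at f = 3/6 with slerp weights a = sin((1−f)δ)/sin δ ≈ 0.553, b = sin(fδ)/sin δ ≈ 0.553.
p = a·p₁ + b·p₂ ≈ (-0.191, 0.981, 0.039); φ = arcsin(p_z) ≈ 2.26°, λ = atan2(p_y, p_x) ≈ 101.00°.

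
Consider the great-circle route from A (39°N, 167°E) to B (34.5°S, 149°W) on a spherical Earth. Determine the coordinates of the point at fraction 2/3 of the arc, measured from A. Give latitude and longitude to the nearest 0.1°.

≈ (10.1°S, 164.0°W)

Convert each endpoint to a unit vector on the sphere (x = cos φ cos λ, y = cos φ sin λ, z = sin φ).
The central angle between the endpoints is δ = arccos(p₁·p₂) ≈ 1.466 rad (84.0°).
Interpolate at f = 2/3 with slerp weights a = sin((1−f)δ)/sin δ ≈ 0.472, b = sin(fδ)/sin δ ≈ 0.834.
p = a·p₁ + b·p₂ ≈ (-0.946, -0.271, -0.175); φ = arcsin(p_z) ≈ -10.08°, λ = atan2(p_y, p_x) ≈ -164.00°.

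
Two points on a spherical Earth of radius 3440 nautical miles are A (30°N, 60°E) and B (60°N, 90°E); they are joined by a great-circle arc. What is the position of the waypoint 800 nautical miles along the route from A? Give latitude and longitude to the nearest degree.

≈ (42°N, 68°E)

Write both endpoints as unit vectors p₁, p₂ with components (cos φ cos λ, cos φ sin λ, sin φ).
The central angle between the endpoints is δ = arccos(p₁·p₂) ≈ 0.630 rad (36.1°). The total great-circle distance is δ·R ≈ 0.630 × 3440 ≈ 2167 nmi, so the target fraction is f = 800/2167 ≈ 0.369.
Interpolate at f ≈ 0.369 with slerp weights a = sin((1−f)δ)/sin δ ≈ 0.657, b = sin(fδ)/sin δ ≈ 0.391.
p = a·p₁ + b·p₂ ≈ (0.284, 0.688, 0.667); φ = arcsin(p_z) ≈ 41.86°, λ = atan2(p_y, p_x) ≈ 67.54°.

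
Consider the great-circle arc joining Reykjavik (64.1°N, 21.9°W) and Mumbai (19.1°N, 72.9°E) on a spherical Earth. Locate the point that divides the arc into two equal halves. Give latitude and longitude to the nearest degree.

Convert each endpoint to a unit vector on the sphere (x = cos φ cos λ, y = cos φ sin λ, z = sin φ).
The central angle between the endpoints is δ = arccos(p₁·p₂) ≈ 1.308 rad (74.9°).
Interpolate at f = 1/2 with slerp weights a = sin((1−f)δ)/sin δ ≈ 0.630, b = sin(fδ)/sin δ ≈ 0.630.
p = a·p₁ + b·p₂ ≈ (0.430, 0.466, 0.773); φ = arcsin(p_z) ≈ 50.61°, λ = atan2(p_y, p_x) ≈ 47.30°.

≈ 51°N, 47°E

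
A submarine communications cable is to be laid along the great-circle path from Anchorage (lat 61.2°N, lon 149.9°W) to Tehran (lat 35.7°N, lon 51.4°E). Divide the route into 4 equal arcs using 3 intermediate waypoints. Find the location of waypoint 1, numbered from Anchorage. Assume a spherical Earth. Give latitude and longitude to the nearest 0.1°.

≈ lat 79.0°N, lon 177.1°E

Write both endpoints as unit vectors p₁, p₂ with components (cos φ cos λ, cos φ sin λ, sin φ).
The central angle between the endpoints is δ = arccos(p₁·p₂) ≈ 1.423 rad (81.6°).
Interpolate at f = 1/4 with slerp weights a = sin((1−f)δ)/sin δ ≈ 0.886, b = sin(fδ)/sin δ ≈ 0.352.
p = a·p₁ + b·p₂ ≈ (-0.191, 0.010, 0.982); φ = arcsin(p_z) ≈ 78.99°, λ = atan2(p_y, p_x) ≈ 177.13°.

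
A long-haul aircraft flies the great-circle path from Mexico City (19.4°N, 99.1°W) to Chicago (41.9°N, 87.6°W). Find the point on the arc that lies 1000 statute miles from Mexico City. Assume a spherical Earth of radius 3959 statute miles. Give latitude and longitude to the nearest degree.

From cos δ = sin φ₁ sin φ₂ + cos φ₁ cos φ₂ cos Δλ, the central angle is δ ≈ 0.428 rad (24.5°). The total great-circle distance is δ·R ≈ 0.428 × 3959 ≈ 1695 mi, so the target fraction is f = 1000/1695 ≈ 0.590.
Interpolate at f ≈ 0.590 with slerp weights a = sin((1−f)δ)/sin δ ≈ 0.421, b = sin(fδ)/sin δ ≈ 0.602.
p = a·p₁ + b·p₂ ≈ (-0.044, -0.839, 0.542); φ = arcsin(p_z) ≈ 32.80°, λ = atan2(p_y, p_x) ≈ -93.00°.

≈ (33°N, 93°W)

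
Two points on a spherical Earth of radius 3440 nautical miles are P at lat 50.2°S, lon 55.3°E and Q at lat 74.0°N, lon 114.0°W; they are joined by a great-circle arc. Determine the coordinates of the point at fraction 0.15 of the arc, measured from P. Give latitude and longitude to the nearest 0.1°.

≈ lat 27.0°S, lon 52.1°E

Write both endpoints as unit vectors p₁, p₂ with components (cos φ cos λ, cos φ sin λ, sin φ).
The central angle between the endpoints is δ = arccos(p₁·p₂) ≈ 2.719 rad (155.8°).
Interpolate at f = 0.15 with slerp weights a = sin((1−f)δ)/sin δ ≈ 1.799, b = sin(fδ)/sin δ ≈ 0.966.
p = a·p₁ + b·p₂ ≈ (0.547, 0.704, -0.453); φ = arcsin(p_z) ≈ -26.96°, λ = atan2(p_y, p_x) ≈ 52.12°.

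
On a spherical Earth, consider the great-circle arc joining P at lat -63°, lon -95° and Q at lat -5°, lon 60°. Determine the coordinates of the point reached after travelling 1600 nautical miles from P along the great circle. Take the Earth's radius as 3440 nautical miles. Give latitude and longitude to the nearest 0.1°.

Convert each endpoint to a unit vector on the sphere (x = cos φ cos λ, y = cos φ sin λ, z = sin φ).
The central angle between the endpoints is δ = arccos(p₁·p₂) ≈ 1.909 rad (109.4°). The total great-circle distance is δ·R ≈ 1.909 × 3440 ≈ 6569 nmi, so the target fraction is f = 1600/6569 ≈ 0.244.
Interpolate at f ≈ 0.244 with slerp weights a = sin((1−f)δ)/sin δ ≈ 1.052, b = sin(fδ)/sin δ ≈ 0.476.
p = a·p₁ + b·p₂ ≈ (0.195, -0.065, -0.979); φ = arcsin(p_z) ≈ -78.12°, λ = atan2(p_y, p_x) ≈ -18.52°.

≈ lat -78.1°, lon -18.5°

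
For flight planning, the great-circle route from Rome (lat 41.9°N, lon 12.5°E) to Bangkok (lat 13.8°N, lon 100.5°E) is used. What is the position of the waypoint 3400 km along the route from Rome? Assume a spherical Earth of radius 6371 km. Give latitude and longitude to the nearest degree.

From cos δ = sin φ₁ sin φ₂ + cos φ₁ cos φ₂ cos Δλ, the central angle is δ ≈ 1.385 rad (79.4°). The total great-circle distance is δ·R ≈ 1.385 × 6371 ≈ 8825 km, so the target fraction is f = 3400/8825 ≈ 0.385.
Interpolate at f ≈ 0.385 with slerp weights a = sin((1−f)δ)/sin δ ≈ 0.765, b = sin(fδ)/sin δ ≈ 0.518.
p = a·p₁ + b·p₂ ≈ (0.465, 0.618, 0.635); φ = arcsin(p_z) ≈ 39.39°, λ = atan2(p_y, p_x) ≈ 53.04°.

≈ lat 39°N, lon 53°E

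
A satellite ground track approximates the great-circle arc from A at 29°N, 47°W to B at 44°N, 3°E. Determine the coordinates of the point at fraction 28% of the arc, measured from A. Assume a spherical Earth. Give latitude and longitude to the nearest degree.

≈ 35°N, 35°W

Convert each endpoint to a unit vector on the sphere (x = cos φ cos λ, y = cos φ sin λ, z = sin φ).
The central angle between the endpoints is δ = arccos(p₁·p₂) ≈ 0.736 rad (42.2°).
Interpolate at f = 0.28 with slerp weights a = sin((1−f)δ)/sin δ ≈ 0.753, b = sin(fδ)/sin δ ≈ 0.305.
p = a·p₁ + b·p₂ ≈ (0.668, -0.470, 0.577); φ = arcsin(p_z) ≈ 35.22°, λ = atan2(p_y, p_x) ≈ -35.14°.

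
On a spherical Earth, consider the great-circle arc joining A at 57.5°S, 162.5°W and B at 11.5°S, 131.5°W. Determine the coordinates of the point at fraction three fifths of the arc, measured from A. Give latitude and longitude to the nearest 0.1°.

≈ 30.7°S, 139.8°W

Write both endpoints as unit vectors p₁, p₂ with components (cos φ cos λ, cos φ sin λ, sin φ).
The central angle between the endpoints is δ = arccos(p₁·p₂) ≈ 0.903 rad (51.7°).
Interpolate at f = 3/5 with slerp weights a = sin((1−f)δ)/sin δ ≈ 0.450, b = sin(fδ)/sin δ ≈ 0.657.
p = a·p₁ + b·p₂ ≈ (-0.657, -0.555, -0.510); φ = arcsin(p_z) ≈ -30.70°, λ = atan2(p_y, p_x) ≈ -139.83°.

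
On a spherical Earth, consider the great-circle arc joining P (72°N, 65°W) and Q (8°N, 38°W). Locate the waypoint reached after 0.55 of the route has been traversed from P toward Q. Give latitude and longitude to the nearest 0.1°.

Convert each endpoint to a unit vector on the sphere (x = cos φ cos λ, y = cos φ sin λ, z = sin φ).
The central angle between the endpoints is δ = arccos(p₁·p₂) ≈ 1.154 rad (66.1°).
Interpolate at f = 0.55 with slerp weights a = sin((1−f)δ)/sin δ ≈ 0.543, b = sin(fδ)/sin δ ≈ 0.648.
p = a·p₁ + b·p₂ ≈ (0.577, -0.547, 0.606); φ = arcsin(p_z) ≈ 37.33°, λ = atan2(p_y, p_x) ≈ -43.49°.

≈ (37.3°N, 43.5°W)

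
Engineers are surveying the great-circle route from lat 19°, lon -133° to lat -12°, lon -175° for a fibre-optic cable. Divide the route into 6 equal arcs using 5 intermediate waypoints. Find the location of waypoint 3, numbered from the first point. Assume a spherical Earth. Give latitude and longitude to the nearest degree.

From cos δ = sin φ₁ sin φ₂ + cos φ₁ cos φ₂ cos Δλ, the central angle is δ ≈ 0.903 rad (51.7°).
Interpolate at f = 3/6 with slerp weights a = sin((1−f)δ)/sin δ ≈ 0.556, b = sin(fδ)/sin δ ≈ 0.556.
p = a·p₁ + b·p₂ ≈ (-0.900, -0.432, 0.065); φ = arcsin(p_z) ≈ 3.75°, λ = atan2(p_y, p_x) ≈ -154.37°.

≈ lat 4°, lon -154°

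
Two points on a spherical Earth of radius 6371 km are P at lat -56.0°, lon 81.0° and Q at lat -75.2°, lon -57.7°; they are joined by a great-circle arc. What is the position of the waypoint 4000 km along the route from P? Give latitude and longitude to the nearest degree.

Write both endpoints as unit vectors p₁, p₂ with components (cos φ cos λ, cos φ sin λ, sin φ).
The central angle between the endpoints is δ = arccos(p₁·p₂) ≈ 0.803 rad (46.0°). The total great-circle distance is δ·R ≈ 0.803 × 6371 ≈ 5119 km, so the target fraction is f = 4000/5119 ≈ 0.781.
Interpolate at f ≈ 0.781 with slerp weights a = sin((1−f)δ)/sin δ ≈ 0.243, b = sin(fδ)/sin δ ≈ 0.816.
p = a·p₁ + b·p₂ ≈ (0.133, -0.042, -0.990); φ = arcsin(p_z) ≈ -82.00°, λ = atan2(p_y, p_x) ≈ -17.63°.

≈ lat -82°, lon -18°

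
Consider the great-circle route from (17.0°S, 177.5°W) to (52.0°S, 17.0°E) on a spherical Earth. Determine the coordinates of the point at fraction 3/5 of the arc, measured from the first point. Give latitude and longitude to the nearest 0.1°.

Convert each endpoint to a unit vector on the sphere (x = cos φ cos λ, y = cos φ sin λ, z = sin φ).
The central angle between the endpoints is δ = arccos(p₁·p₂) ≈ 1.917 rad (109.9°).
Interpolate at f = 3/5 with slerp weights a = sin((1−f)δ)/sin δ ≈ 0.738, b = sin(fδ)/sin δ ≈ 0.971.
p = a·p₁ + b·p₂ ≈ (-0.133, 0.144, -0.981); φ = arcsin(p_z) ≈ -78.68°, λ = atan2(p_y, p_x) ≈ 132.83°.

≈ (78.7°S, 132.8°E)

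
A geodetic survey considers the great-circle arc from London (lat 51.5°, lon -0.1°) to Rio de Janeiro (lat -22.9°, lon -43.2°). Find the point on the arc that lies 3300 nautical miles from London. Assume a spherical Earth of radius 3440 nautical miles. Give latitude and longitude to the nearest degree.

From cos δ = sin φ₁ sin φ₂ + cos φ₁ cos φ₂ cos Δλ, the central angle is δ ≈ 1.456 rad (83.4°). The total great-circle distance is δ·R ≈ 1.456 × 3440 ≈ 5010 nmi, so the target fraction is f = 3300/5010 ≈ 0.659.
Interpolate at f ≈ 0.659 with slerp weights a = sin((1−f)δ)/sin δ ≈ 0.480, b = sin(fδ)/sin δ ≈ 0.824.
p = a·p₁ + b·p₂ ≈ (0.852, -0.520, 0.055); φ = arcsin(p_z) ≈ 3.15°, λ = atan2(p_y, p_x) ≈ -31.40°.

≈ lat 3°, lon -31°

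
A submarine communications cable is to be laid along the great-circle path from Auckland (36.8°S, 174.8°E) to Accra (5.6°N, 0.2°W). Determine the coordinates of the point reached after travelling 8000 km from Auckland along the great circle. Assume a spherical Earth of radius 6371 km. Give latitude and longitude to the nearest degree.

≈ (69°S, 22°E)

Write both endpoints as unit vectors p₁, p₂ with components (cos φ cos λ, cos φ sin λ, sin φ).
The central angle between the endpoints is δ = arccos(p₁·p₂) ≈ 2.591 rad (148.5°). The total great-circle distance is δ·R ≈ 2.591 × 6371 ≈ 16509 km, so the target fraction is f = 8000/16509 ≈ 0.485.
Interpolate at f ≈ 0.485 with slerp weights a = sin((1−f)δ)/sin δ ≈ 1.859, b = sin(fδ)/sin δ ≈ 1.818.
p = a·p₁ + b·p₂ ≈ (0.326, 0.129, -0.936); φ = arcsin(p_z) ≈ -69.46°, λ = atan2(p_y, p_x) ≈ 21.50°.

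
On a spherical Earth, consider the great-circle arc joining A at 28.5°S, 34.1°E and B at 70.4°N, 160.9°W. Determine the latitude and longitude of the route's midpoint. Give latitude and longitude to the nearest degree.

≈ 40°N, 43°E

Convert each endpoint to a unit vector on the sphere (x = cos φ cos λ, y = cos φ sin λ, z = sin φ).
The central angle between the endpoints is δ = arccos(p₁·p₂) ≈ 2.395 rad (137.2°).
Interpolate at f = 1/2 with slerp weights a = sin((1−f)δ)/sin δ ≈ 1.372, b = sin(fδ)/sin δ ≈ 1.372.
p = a·p₁ + b·p₂ ≈ (0.563, 0.525, 0.638); φ = arcsin(p_z) ≈ 39.62°, λ = atan2(p_y, p_x) ≈ 42.99°.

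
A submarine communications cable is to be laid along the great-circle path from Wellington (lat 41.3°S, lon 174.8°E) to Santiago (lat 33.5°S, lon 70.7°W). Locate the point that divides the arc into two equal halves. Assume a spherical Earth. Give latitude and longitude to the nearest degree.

≈ lat 55°S, lon 123°W

Convert each endpoint to a unit vector on the sphere (x = cos φ cos λ, y = cos φ sin λ, z = sin φ).
The central angle between the endpoints is δ = arccos(p₁·p₂) ≈ 1.466 rad (84.0°).
Interpolate at f = 1/2 with slerp weights a = sin((1−f)δ)/sin δ ≈ 0.673, b = sin(fδ)/sin δ ≈ 0.673.
p = a·p₁ + b·p₂ ≈ (-0.318, -0.484, -0.815); φ = arcsin(p_z) ≈ -54.63°, λ = atan2(p_y, p_x) ≈ -123.32°.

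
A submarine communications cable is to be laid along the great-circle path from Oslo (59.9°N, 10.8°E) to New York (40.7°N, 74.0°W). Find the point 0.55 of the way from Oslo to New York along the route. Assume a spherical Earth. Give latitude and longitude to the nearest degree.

≈ 57°N, 46°W

Convert each endpoint to a unit vector on the sphere (x = cos φ cos λ, y = cos φ sin λ, z = sin φ).
The central angle between the endpoints is δ = arccos(p₁·p₂) ≈ 0.929 rad (53.2°).
Interpolate at f = 0.55 with slerp weights a = sin((1−f)δ)/sin δ ≈ 0.507, b = sin(fδ)/sin δ ≈ 0.610.
p = a·p₁ + b·p₂ ≈ (0.377, -0.397, 0.837); φ = arcsin(p_z) ≈ 56.78°, λ = atan2(p_y, p_x) ≈ -46.48°.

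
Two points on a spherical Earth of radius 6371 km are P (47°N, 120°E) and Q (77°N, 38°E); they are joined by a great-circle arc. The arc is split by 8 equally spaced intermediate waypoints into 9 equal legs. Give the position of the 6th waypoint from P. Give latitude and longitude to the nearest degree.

≈ (72°N, 90°E)

Convert each endpoint to a unit vector on the sphere (x = cos φ cos λ, y = cos φ sin λ, z = sin φ).
The central angle between the endpoints is δ = arccos(p₁·p₂) ≈ 0.747 rad (42.8°).
Interpolate at f = 6/9 with slerp weights a = sin((1−f)δ)/sin δ ≈ 0.363, b = sin(fδ)/sin δ ≈ 0.703.
p = a·p₁ + b·p₂ ≈ (0.001, 0.312, 0.950); φ = arcsin(p_z) ≈ 71.85°, λ = atan2(p_y, p_x) ≈ 89.83°.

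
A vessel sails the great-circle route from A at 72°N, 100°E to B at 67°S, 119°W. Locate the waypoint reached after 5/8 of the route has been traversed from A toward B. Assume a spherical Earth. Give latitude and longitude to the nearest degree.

Convert each endpoint to a unit vector on the sphere (x = cos φ cos λ, y = cos φ sin λ, z = sin φ).
The central angle between the endpoints is δ = arccos(p₁·p₂) ≈ 2.893 rad (165.8°).
Interpolate at f = 5/8 with slerp weights a = sin((1−f)δ)/sin δ ≈ 3.596, b = sin(fδ)/sin δ ≈ 3.952.
p = a·p₁ + b·p₂ ≈ (-0.942, -0.256, -0.218); φ = arcsin(p_z) ≈ -12.61°, λ = atan2(p_y, p_x) ≈ -164.77°.

≈ 13°S, 165°W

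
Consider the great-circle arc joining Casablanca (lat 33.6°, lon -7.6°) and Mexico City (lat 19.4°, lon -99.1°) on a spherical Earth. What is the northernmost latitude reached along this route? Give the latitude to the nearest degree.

The great circle lies in the plane with unit normal n̂ = (p₁ × p₂)/|p₁ × p₂|.
Here n̂_z ≈ -0.796; the vertex latitude is φ_max = arccos|n̂_z| ≈ 37.2°.
Check via Clairaut: cos φ_max = |cos φ₁| · sin C = cos(33.6°)·sin(72.9°) ≈ 0.796, again giving ≈ 37.2°.

≈ 37°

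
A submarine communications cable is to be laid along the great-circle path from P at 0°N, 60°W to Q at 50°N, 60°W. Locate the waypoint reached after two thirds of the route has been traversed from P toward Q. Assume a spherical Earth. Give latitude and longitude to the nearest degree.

Convert each endpoint to a unit vector on the sphere (x = cos φ cos λ, y = cos φ sin λ, z = sin φ).
The central angle between the endpoints is δ = arccos(p₁·p₂) ≈ 0.873 rad (50.0°).
Interpolate at f = 2/3 with slerp weights a = sin((1−f)δ)/sin δ ≈ 0.374, b = sin(fδ)/sin δ ≈ 0.717.
p = a·p₁ + b·p₂ ≈ (0.418, -0.724, 0.550); φ = arcsin(p_z) ≈ 33.33°, λ = atan2(p_y, p_x) ≈ -60.00°.

≈ 33°N, 60°W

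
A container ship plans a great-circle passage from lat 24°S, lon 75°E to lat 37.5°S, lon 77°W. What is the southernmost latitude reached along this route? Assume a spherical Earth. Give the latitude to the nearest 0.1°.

The great circle lies in the plane with unit normal n̂ = (p₁ × p₂)/|p₁ × p₂|.
Here n̂_z ≈ -0.370; the vertex latitude is φ_max = arccos|n̂_z| ≈ 68.3°.
Check via Clairaut: cos φ_max = |cos φ₁| · sin C = cos(24.0°)·sin(156.1°) ≈ 0.370, again giving ≈ 68.3°.

≈ 68.3°S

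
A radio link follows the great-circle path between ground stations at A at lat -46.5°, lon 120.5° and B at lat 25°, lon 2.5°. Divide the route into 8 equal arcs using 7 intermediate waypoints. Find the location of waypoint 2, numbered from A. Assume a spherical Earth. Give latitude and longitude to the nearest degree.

Convert each endpoint to a unit vector on the sphere (x = cos φ cos λ, y = cos φ sin λ, z = sin φ).
The central angle between the endpoints is δ = arccos(p₁·p₂) ≈ 2.214 rad (126.8°).
Interpolate at f = 2/8 with slerp weights a = sin((1−f)δ)/sin δ ≈ 1.244, b = sin(fδ)/sin δ ≈ 0.657.
p = a·p₁ + b·p₂ ≈ (0.160, 0.764, -0.625); φ = arcsin(p_z) ≈ -38.69°, λ = atan2(p_y, p_x) ≈ 78.19°.

≈ lat -39°, lon 78°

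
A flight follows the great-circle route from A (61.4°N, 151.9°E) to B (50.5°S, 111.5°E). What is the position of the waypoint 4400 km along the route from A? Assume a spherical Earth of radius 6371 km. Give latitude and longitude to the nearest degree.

Convert each endpoint to a unit vector on the sphere (x = cos φ cos λ, y = cos φ sin λ, z = sin φ).
The central angle between the endpoints is δ = arccos(p₁·p₂) ≈ 2.033 rad (116.5°). The total great-circle distance is δ·R ≈ 2.033 × 6371 ≈ 12950 km, so the target fraction is f = 4400/12950 ≈ 0.340.
Interpolate at f ≈ 0.340 with slerp weights a = sin((1−f)δ)/sin δ ≈ 1.088, b = sin(fδ)/sin δ ≈ 0.712.
p = a·p₁ + b·p₂ ≈ (-0.625, 0.666, 0.406); φ = arcsin(p_z) ≈ 23.96°, λ = atan2(p_y, p_x) ≈ 133.18°.

≈ (24°N, 133°E)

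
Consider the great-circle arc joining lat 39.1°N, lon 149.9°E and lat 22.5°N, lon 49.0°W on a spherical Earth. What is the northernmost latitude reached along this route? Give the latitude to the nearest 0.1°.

≈ 75.0°N

The great circle lies in the plane with unit normal n̂ = (p₁ × p₂)/|p₁ × p₂|.
Here n̂_z ≈ +0.258; the vertex latitude is φ_max = arccos|n̂_z| ≈ 75.0°.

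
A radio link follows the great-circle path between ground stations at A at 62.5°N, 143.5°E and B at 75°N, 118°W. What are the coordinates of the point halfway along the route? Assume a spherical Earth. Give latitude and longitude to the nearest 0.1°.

Convert each endpoint to a unit vector on the sphere (x = cos φ cos λ, y = cos φ sin λ, z = sin φ).
The central angle between the endpoints is δ = arccos(p₁·p₂) ≈ 0.575 rad (33.0°).
Interpolate at f = 1/2 with slerp weights a = sin((1−f)δ)/sin δ ≈ 0.521, b = sin(fδ)/sin δ ≈ 0.521.
p = a·p₁ + b·p₂ ≈ (-0.257, 0.024, 0.966); φ = arcsin(p_z) ≈ 75.05°, λ = atan2(p_y, p_x) ≈ 174.65°.

≈ 75.0°N, 174.7°E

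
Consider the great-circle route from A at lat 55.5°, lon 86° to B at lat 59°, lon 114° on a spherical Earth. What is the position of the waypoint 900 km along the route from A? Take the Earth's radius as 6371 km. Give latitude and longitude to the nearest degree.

≈ lat 58°, lon 100°

Write both endpoints as unit vectors p₁, p₂ with components (cos φ cos λ, cos φ sin λ, sin φ).
The central angle between the endpoints is δ = arccos(p₁·p₂) ≈ 0.269 rad (15.4°). The total great-circle distance is δ·R ≈ 0.269 × 6371 ≈ 1715 km, so the target fraction is f = 900/1715 ≈ 0.525.
Interpolate at f ≈ 0.525 with slerp weights a = sin((1−f)δ)/sin δ ≈ 0.480, b = sin(fδ)/sin δ ≈ 0.529.
p = a·p₁ + b·p₂ ≈ (-0.092, 0.520, 0.849); φ = arcsin(p_z) ≈ 58.12°, λ = atan2(p_y, p_x) ≈ 100.03°.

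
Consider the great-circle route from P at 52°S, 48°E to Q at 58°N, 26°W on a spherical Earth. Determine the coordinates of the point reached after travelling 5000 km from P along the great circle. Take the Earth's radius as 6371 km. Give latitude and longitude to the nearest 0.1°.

Write both endpoints as unit vectors p₁, p₂ with components (cos φ cos λ, cos φ sin λ, sin φ).
The central angle between the endpoints is δ = arccos(p₁·p₂) ≈ 2.187 rad (125.3°). The total great-circle distance is δ·R ≈ 2.187 × 6371 ≈ 13937 km, so the target fraction is f = 5000/13937 ≈ 0.359.
Interpolate at f ≈ 0.359 with slerp weights a = sin((1−f)δ)/sin δ ≈ 1.209, b = sin(fδ)/sin δ ≈ 0.866.
p = a·p₁ + b·p₂ ≈ (0.910, 0.352, -0.218); φ = arcsin(p_z) ≈ -12.57°, λ = atan2(p_y, p_x) ≈ 21.12°.

≈ 12.6°S, 21.1°E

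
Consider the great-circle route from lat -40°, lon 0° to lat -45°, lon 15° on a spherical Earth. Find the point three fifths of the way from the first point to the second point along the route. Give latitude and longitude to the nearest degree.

From cos δ = sin φ₁ sin φ₂ + cos φ₁ cos φ₂ cos Δλ, the central angle is δ ≈ 0.211 rad (12.1°).
Interpolate at f = 3/5 with slerp weights a = sin((1−f)δ)/sin δ ≈ 0.403, b = sin(fδ)/sin δ ≈ 0.603.
p = a·p₁ + b·p₂ ≈ (0.720, 0.110, -0.685); φ = arcsin(p_z) ≈ -43.24°, λ = atan2(p_y, p_x) ≈ 8.71°.

≈ lat -43°, lon 9°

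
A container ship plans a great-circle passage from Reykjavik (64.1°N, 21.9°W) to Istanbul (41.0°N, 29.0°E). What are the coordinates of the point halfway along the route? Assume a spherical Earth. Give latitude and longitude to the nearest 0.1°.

The haversine formula gives a central angle δ ≈ 0.647 rad (37.1°) between the endpoints.
Interpolate at f = 1/2 with slerp weights a = sin((1−f)δ)/sin δ ≈ 0.527, b = sin(fδ)/sin δ ≈ 0.527.
p = a·p₁ + b·p₂ ≈ (0.562, 0.107, 0.820); φ = arcsin(p_z) ≈ 55.12°, λ = atan2(p_y, p_x) ≈ 10.79°.

≈ (55.1°N, 10.8°E)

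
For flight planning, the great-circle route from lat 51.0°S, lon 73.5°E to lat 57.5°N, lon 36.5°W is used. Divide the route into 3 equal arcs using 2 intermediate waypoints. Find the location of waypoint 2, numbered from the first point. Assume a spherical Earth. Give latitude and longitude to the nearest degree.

Write both endpoints as unit vectors p₁, p₂ with components (cos φ cos λ, cos φ sin λ, sin φ).
The central angle between the endpoints is δ = arccos(p₁·p₂) ≈ 2.451 rad (140.5°).
Interpolate at f = 2/3 with slerp weights a = sin((1−f)δ)/sin δ ≈ 1.145, b = sin(fδ)/sin δ ≈ 1.567.
p = a·p₁ + b·p₂ ≈ (0.882, 0.190, 0.432); φ = arcsin(p_z) ≈ 25.59°, λ = atan2(p_y, p_x) ≈ 12.17°.

≈ lat 26°N, lon 12°E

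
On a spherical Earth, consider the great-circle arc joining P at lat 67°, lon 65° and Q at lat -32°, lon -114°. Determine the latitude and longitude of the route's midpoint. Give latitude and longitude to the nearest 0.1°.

≈ lat 40.5°, lon -113.1°

The haversine formula gives a central angle δ ≈ 2.531 rad (145.0°) between the endpoints.
Interpolate at f = 1/2 with slerp weights a = sin((1−f)δ)/sin δ ≈ 1.663, b = sin(fδ)/sin δ ≈ 1.663.
p = a·p₁ + b·p₂ ≈ (-0.299, -0.699, 0.649); φ = arcsin(p_z) ≈ 40.49°, λ = atan2(p_y, p_x) ≈ -113.15°.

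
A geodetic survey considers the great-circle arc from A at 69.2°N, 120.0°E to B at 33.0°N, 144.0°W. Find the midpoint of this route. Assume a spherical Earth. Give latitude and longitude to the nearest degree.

≈ 59°N, 168°W

From cos δ = sin φ₁ sin φ₂ + cos φ₁ cos φ₂ cos Δλ, the central angle is δ ≈ 1.072 rad (61.4°).
Interpolate at f = 1/2 with slerp weights a = sin((1−f)δ)/sin δ ≈ 0.582, b = sin(fδ)/sin δ ≈ 0.582.
p = a·p₁ + b·p₂ ≈ (-0.498, -0.108, 0.860); φ = arcsin(p_z) ≈ 59.37°, λ = atan2(p_y, p_x) ≈ -167.78°.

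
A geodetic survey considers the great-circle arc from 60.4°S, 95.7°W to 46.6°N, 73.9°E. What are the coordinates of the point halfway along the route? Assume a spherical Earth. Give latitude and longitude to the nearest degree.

Write both endpoints as unit vectors p₁, p₂ with components (cos φ cos λ, cos φ sin λ, sin φ).
The central angle between the endpoints is δ = arccos(p₁·p₂) ≈ 2.878 rad (164.9°).
Interpolate at f = 1/2 with slerp weights a = sin((1−f)δ)/sin δ ≈ 3.810, b = sin(fδ)/sin δ ≈ 3.810.
p = a·p₁ + b·p₂ ≈ (0.539, 0.643, -0.545); φ = arcsin(p_z) ≈ -32.99°, λ = atan2(p_y, p_x) ≈ 50.00°.

≈ 33°S, 50°E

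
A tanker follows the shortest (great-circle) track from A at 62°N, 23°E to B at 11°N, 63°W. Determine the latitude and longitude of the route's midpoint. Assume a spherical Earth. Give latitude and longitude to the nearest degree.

The haversine formula gives a central angle δ ≈ 1.369 rad (78.4°) between the endpoints.
Interpolate at f = 1/2 with slerp weights a = sin((1−f)δ)/sin δ ≈ 0.645, b = sin(fδ)/sin δ ≈ 0.645.
p = a·p₁ + b·p₂ ≈ (0.566, -0.446, 0.693); φ = arcsin(p_z) ≈ 43.86°, λ = atan2(p_y, p_x) ≈ -38.22°.

≈ 44°N, 38°W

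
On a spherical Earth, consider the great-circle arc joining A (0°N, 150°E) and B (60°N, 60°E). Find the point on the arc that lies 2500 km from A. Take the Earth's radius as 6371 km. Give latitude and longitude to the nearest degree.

≈ (19°N, 138°E)

Write both endpoints as unit vectors p₁, p₂ with components (cos φ cos λ, cos φ sin λ, sin φ).
The central angle between the endpoints is δ = arccos(p₁·p₂) ≈ 1.571 rad (90.0°). The total great-circle distance is δ·R ≈ 1.571 × 6371 ≈ 10008 km, so the target fraction is f = 2500/10008 ≈ 0.250.
Interpolate at f ≈ 0.250 with slerp weights a = sin((1−f)δ)/sin δ ≈ 0.924, b = sin(fδ)/sin δ ≈ 0.382.
p = a·p₁ + b·p₂ ≈ (-0.705, 0.628, 0.331); φ = arcsin(p_z) ≈ 19.34°, λ = atan2(p_y, p_x) ≈ 138.31°.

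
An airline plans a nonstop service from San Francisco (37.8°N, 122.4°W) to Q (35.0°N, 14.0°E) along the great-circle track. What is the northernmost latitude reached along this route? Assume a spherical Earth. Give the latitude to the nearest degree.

The great circle lies in the plane with unit normal n̂ = (p₁ × p₂)/|p₁ × p₂|.
Here n̂_z ≈ +0.449; the vertex latitude is φ_max = arccos|n̂_z| ≈ 63.3°.
Check via Clairaut: cos φ_max = |cos φ₁| · sin C = cos(37.8°)·sin(34.7°) ≈ 0.449, again giving ≈ 63.3°.

≈ 63°N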